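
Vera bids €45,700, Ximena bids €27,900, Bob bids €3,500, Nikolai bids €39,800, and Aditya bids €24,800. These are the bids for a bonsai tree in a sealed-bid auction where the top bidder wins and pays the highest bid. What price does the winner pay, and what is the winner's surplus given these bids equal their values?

The winner pays €45,700 for a surplus of €0.

Sorted high to low: Vera €45,700 > Nikolai €39,800 > Ximena €27,900 > Aditya €24,800 > Bob €3,500.
Vera is the highest bidder, so Vera wins.
Under the first-price rule, the price is the highest bid: €45,700.
Surplus = €45,700 − €45,700 = €0.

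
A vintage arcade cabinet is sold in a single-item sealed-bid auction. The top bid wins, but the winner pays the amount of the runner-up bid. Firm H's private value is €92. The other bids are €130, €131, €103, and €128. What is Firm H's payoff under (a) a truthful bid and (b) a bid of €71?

Truthful: €0; alternative: €0.

The highest competing bid is €131.
Bidding truthfully at €92: the top bid is €131 (a rival), so Firm H loses. Payoff = €0.
Bidding €71: the top bid is €131 (a rival), so Firm H loses. Payoff = €0.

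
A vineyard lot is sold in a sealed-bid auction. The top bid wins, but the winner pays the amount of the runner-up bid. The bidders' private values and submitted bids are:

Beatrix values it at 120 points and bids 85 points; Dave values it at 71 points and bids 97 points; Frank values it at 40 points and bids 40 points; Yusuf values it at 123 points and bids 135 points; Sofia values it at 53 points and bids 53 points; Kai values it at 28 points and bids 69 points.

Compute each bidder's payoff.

Beatrix 0 points, Dave 0 points, Frank 0 points, Yusuf 26 points, Sofia 0 points, Kai 0 points.

Sorted high to low: Yusuf 135 points > Dave 97 points > Beatrix 85 points > Kai 69 points > Sofia 53 points > Frank 40 points.
Yusuf has the top bid and wins; the price is the second-highest bid, 97 points.
Yusuf's payoff = 123 points − 97 points = 26 points. All other bidders lose, so their payoff is 0.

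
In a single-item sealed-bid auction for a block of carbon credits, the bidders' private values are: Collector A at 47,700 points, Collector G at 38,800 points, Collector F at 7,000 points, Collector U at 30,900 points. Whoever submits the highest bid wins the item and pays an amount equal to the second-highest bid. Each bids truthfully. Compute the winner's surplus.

8,900 points

Sorted high to low: Collector A 47,700 points, then Collector G 38,800 points, then Collector U 30,900 points, then Collector F 7,000 points.
Collector A wins with the top bid and pays the second-highest, 38,800 points.
Surplus = 47,700 points − 38,800 points = 8,900 points.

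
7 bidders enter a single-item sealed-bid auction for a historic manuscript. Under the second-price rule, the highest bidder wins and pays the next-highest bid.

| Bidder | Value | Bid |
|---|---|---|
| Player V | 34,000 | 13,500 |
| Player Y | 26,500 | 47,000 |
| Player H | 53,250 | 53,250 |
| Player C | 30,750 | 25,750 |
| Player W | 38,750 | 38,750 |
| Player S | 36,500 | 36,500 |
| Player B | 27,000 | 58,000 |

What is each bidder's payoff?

Payoffs: Player V 0, Player Y 0, Player H 0, Player C 0, Player W 0, Player S 0, Player B -26,250.

Bids in descending order: Player B 58,000 > Player H 53,250 > Player Y 47,000 > Player W 38,750 > Player S 36,500 > Player C 25,750 > Player V 13,500.
Player B has the top bid and wins; the price is the second-highest bid, 53,250.
Player B's payoff = 27,000 − 53,250 = -26,250. All other bidders lose, so their payoff is 0.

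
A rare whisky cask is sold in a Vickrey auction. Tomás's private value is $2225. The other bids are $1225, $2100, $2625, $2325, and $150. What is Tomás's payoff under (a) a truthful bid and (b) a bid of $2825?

The highest competing bid is $2625.
Bidding truthfully at $2225: the top bid is $2625 (a rival), so Tomás loses. Payoff = $0.
Bidding $2825: Tomás has the top bid, wins, and pays the second-highest bid $2625. Payoff = $2225 − $2625 = -$400.
Deviating from a truthful bid can only lose payoff in a second-price auction — never gain.

(a) $0  (b) -$400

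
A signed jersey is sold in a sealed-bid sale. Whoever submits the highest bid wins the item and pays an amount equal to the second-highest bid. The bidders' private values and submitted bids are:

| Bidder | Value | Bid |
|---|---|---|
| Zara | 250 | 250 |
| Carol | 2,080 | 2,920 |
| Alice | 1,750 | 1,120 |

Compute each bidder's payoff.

Payoffs: Zara 0, Carol 960, Alice 0.

Ranking the bids: Carol 2,920; Alice 1,120; Zara 250.
Carol has the top bid and wins; the price is the second-highest bid, 1,120.
Carol's payoff = 2,080 − 1,120 = 960. All other bidders lose, so their payoff is 0.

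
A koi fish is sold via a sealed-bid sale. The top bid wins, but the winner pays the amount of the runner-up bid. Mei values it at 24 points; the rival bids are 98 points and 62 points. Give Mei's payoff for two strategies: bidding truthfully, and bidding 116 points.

Truthful: 0 points; alternative: -74 points.

The highest competing bid is 98 points.
Bidding truthfully at 24 points: the top bid is 98 points (a rival), so Mei loses. Payoff = 0 points.
Bidding 116 points: Mei has the top bid, wins, and pays the second-highest bid 98 points. Payoff = 24 points − 98 points = -74 points.
Deviating from a truthful bid can only lose payoff in a second-price auction — never gain.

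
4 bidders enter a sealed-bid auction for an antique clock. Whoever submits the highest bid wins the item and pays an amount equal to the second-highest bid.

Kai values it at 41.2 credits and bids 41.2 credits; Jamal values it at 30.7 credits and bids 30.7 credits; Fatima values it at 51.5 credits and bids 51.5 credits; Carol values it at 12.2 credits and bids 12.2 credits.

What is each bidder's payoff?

Payoffs: Kai 0.0 credits, Jamal 0.0 credits, Fatima 10.3 credits, Carol 0.0 credits.

Bids in descending order: Fatima 51.5 credits; Kai 41.2 credits; Jamal 30.7 credits; Carol 12.2 credits.
Fatima has the top bid and wins; the price is the second-highest bid, 41.2 credits.
Fatima's payoff = 51.5 credits − 41.2 credits = 10.3 credits. All other bidders lose, so their payoff is 0.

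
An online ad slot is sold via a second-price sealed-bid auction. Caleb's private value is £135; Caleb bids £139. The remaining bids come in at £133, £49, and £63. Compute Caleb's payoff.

£2

Highest competing bid: £133.
Caleb's bid £139 is the highest overall, so Caleb wins and pays the second-highest bid, £133.
Payoff = value − price = £135 − £133 = £2.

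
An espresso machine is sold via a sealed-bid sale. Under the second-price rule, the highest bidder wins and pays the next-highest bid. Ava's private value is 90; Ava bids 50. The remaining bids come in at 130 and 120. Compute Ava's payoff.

Highest competing bid: 130.
Ava's bid 50 is not the highest, so Ava loses, pays nothing, and earns zero payoff.

Ava's payoff: 0.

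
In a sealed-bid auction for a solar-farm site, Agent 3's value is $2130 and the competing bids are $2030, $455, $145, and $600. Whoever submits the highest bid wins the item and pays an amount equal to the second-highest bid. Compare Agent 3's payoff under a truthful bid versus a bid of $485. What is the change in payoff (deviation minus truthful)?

The highest competing bid is $2030.
Bidding truthfully at $2130: Agent 3 has the top bid, wins, and pays the second-highest bid $2030. Payoff = $2130 − $2030 = $100.
Bidding $485: the top bid is $2030 (a rival), so Agent 3 loses. Payoff = $0.
Change = $0 − $100 = -$100.
This is the dominant-strategy logic: truthful bidding weakly beats any alternative.

-$100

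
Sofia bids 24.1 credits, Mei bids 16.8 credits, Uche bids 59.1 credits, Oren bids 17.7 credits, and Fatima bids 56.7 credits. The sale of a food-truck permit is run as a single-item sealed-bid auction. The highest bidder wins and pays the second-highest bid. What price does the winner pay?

Sorted high to low: Uche 59.1 credits; Fatima 56.7 credits; Sofia 24.1 credits; Oren 17.7 credits; Mei 16.8 credits.
Uche has the highest bid, so Uche wins.
The second-highest bid is 56.7 credits, so that is what Uche pays.

56.7 credits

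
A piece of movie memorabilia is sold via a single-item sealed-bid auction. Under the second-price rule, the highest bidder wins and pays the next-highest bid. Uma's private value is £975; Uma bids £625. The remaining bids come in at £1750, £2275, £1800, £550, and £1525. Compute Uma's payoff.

Highest competing bid: £2275.
Uma's bid £625 is not the highest, so Uma loses, pays nothing, and earns zero payoff.

Uma's payoff: £0.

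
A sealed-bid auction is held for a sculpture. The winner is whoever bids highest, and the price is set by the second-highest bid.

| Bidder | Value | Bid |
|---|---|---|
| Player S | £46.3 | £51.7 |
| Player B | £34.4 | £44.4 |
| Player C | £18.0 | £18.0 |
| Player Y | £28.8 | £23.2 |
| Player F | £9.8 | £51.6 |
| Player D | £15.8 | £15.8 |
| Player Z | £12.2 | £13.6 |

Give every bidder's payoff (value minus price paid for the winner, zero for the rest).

Player S -£5.3, Player B £0.0, Player C £0.0, Player Y £0.0, Player F £0.0, Player D £0.0, Player Z £0.0.

Sorted high to low: Player S £51.7; Player F £51.6; Player B £44.4; Player Y £23.2; Player C £18.0; Player D £15.8; Player Z £13.6.
Player S has the top bid and wins; the price is the second-highest bid, £51.6.
Player S's payoff = £46.3 − £51.6 = -£5.3. All other bidders lose, so their payoff is 0.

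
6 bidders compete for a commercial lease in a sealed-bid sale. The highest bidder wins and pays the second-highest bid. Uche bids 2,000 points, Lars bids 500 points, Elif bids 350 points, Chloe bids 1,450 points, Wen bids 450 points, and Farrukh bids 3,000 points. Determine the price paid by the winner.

Ordered from highest: Farrukh 3,000 points, then Uche 2,000 points, then Chloe 1,450 points, then Lars 500 points, then Wen 450 points, then Elif 350 points.
Farrukh has the highest bid, so Farrukh wins.
The second-highest bid is 2,000 points, so that is what Farrukh pays.

2,000 points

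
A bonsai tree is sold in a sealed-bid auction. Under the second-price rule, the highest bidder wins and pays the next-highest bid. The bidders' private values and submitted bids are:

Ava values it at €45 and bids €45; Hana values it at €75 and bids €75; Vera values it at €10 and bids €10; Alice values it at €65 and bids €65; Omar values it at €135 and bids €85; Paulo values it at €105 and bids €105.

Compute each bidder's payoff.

Bids in descending order: Paulo €105 > Omar €85 > Hana €75 > Alice €65 > Ava €45 > Vera €10.
Paulo has the top bid and wins; the price is the second-highest bid, €85.
Paulo's payoff = €105 − €85 = €20. All other bidders lose, so their payoff is 0.

Payoffs: Ava €0, Hana €0, Vera €0, Alice €0, Omar €0, Paulo €20.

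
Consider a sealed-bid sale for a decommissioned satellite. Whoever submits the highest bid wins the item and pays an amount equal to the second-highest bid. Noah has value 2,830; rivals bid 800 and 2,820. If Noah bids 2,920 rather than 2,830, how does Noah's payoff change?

Payoff change: 0.

The highest competing bid is 2,820.
Bidding truthfully at 2,830: Noah has the top bid, wins, and pays the second-highest bid 2,820. Payoff = 2,830 − 2,820 = 10.
Bidding 2,920: Noah has the top bid, wins, and pays the second-highest bid 2,820. Payoff = 2,830 − 2,820 = 10.
Change = 10 − 10 = 0.
The bid only affects whether you win, not the price — here both bids land on the same side of the top rival bid, so the deviation is payoff-neutral.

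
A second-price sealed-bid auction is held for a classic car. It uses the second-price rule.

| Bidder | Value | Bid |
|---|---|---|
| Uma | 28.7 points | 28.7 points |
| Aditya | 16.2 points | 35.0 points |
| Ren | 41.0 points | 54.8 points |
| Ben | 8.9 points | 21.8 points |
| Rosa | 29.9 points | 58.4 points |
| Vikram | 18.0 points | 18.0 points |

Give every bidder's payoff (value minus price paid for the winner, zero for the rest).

Bids in descending order: Rosa 58.4 points > Ren 54.8 points > Aditya 35.0 points > Uma 28.7 points > Ben 21.8 points > Vikram 18.0 points.
Rosa has the top bid and wins; the price is the second-highest bid, 54.8 points.
Rosa's payoff = 29.9 points − 54.8 points = -24.9 points. All other bidders lose, so their payoff is 0.

Payoffs: Uma 0.0 points, Aditya 0.0 points, Ren 0.0 points, Ben 0.0 points, Rosa -24.9 points, Vikram 0.0 points.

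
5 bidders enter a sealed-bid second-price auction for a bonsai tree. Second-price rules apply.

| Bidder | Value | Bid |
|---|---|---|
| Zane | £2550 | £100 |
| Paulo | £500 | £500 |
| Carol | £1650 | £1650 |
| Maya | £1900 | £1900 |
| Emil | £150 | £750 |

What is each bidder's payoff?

Zane £0, Paulo £0, Carol £0, Maya £250, Emil £0.

Ranking the bids: Maya £1900 > Carol £1650 > Emil £750 > Paulo £500 > Zane £100.
Maya has the top bid and wins; the price is the second-highest bid, £1650.
Maya's payoff = £1900 − £1650 = £250. All other bidders lose, so their payoff is 0.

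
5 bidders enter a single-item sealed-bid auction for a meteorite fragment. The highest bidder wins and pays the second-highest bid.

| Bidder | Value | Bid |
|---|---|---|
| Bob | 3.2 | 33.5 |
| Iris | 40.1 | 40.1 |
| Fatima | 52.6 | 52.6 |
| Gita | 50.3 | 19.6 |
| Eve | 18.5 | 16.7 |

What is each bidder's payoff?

Ranking the bids: Fatima 52.6, then Iris 40.1, then Bob 33.5, then Gita 19.6, then Eve 16.7.
Fatima has the top bid and wins; the price is the second-highest bid, 40.1.
Fatima's payoff = 52.6 − 40.1 = 12.5. All other bidders lose, so their payoff is 0.

Bob 0.0, Iris 0.0, Fatima 12.5, Gita 0.0, Eve 0.0.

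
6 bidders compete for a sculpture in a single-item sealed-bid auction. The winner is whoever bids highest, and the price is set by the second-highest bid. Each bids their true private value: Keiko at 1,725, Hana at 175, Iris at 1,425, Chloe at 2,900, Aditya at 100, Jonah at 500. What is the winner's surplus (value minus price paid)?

Surplus = 1,175.

Ranking the bids: Chloe 2,900 > Keiko 1,725 > Iris 1,425 > Jonah 500 > Hana 175 > Aditya 100.
Chloe wins with the top bid and pays the second-highest, 1,725.
Surplus = 2,900 − 1,725 = 1,175.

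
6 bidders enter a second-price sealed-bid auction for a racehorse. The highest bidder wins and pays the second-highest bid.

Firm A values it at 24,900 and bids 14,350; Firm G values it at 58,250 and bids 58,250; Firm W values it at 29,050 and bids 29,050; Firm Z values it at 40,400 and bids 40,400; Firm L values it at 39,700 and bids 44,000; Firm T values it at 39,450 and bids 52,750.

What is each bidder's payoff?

Ranking the bids: Firm G 58,250; Firm T 52,750; Firm L 44,000; Firm Z 40,400; Firm W 29,050; Firm A 14,350.
Firm G has the top bid and wins; the price is the second-highest bid, 52,750.
Firm G's payoff = 58,250 − 52,750 = 5,500. All other bidders lose, so their payoff is 0.

Firm A 0, Firm G 5,500, Firm W 0, Firm Z 0, Firm L 0, Firm T 0.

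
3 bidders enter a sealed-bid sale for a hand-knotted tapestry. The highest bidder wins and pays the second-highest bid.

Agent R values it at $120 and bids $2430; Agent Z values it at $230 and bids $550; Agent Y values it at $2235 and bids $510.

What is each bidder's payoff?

Payoffs: Agent R -$430, Agent Z $0, Agent Y $0.

Ranking the bids: Agent R $2430 > Agent Z $550 > Agent Y $510.
Agent R has the top bid and wins; the price is the second-highest bid, $550.
Agent R's payoff = $120 − $550 = -$430. All other bidders lose, so their payoff is 0.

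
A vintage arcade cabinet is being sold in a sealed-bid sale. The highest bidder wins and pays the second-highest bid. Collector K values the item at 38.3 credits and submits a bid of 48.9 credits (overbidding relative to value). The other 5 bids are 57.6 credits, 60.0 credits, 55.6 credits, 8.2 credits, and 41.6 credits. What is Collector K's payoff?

Highest competing bid: 60.0 credits.
Collector K's bid 48.9 credits is not the highest, so Collector K loses, pays nothing, and earns zero payoff.

Payoff = 0.0 credits.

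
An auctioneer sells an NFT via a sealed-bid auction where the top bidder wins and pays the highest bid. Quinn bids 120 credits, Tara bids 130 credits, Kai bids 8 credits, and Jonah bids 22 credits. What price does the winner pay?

Ranking the bids: Tara 130 credits > Quinn 120 credits > Jonah 22 credits > Kai 8 credits.
Tara is the highest bidder, so Tara wins.
Under the first-price rule, the price is the highest bid: 130 credits.

The winner pays 130 credits.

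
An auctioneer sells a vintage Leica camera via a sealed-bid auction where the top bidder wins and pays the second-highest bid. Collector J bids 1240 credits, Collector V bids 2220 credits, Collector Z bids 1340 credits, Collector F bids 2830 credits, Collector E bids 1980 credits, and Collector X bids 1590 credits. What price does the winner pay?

Bids in descending order: Collector F 2830 credits, then Collector V 2220 credits, then Collector E 1980 credits, then Collector X 1590 credits, then Collector Z 1340 credits, then Collector J 1240 credits.
Collector F is the highest bidder, so Collector F wins.
Under the second-price rule, the price is the second-highest bid: 2220 credits.

The winner pays 2220 credits.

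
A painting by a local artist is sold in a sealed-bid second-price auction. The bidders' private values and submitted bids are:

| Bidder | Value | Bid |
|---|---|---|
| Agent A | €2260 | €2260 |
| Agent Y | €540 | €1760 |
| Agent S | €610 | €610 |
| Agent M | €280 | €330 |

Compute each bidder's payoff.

Ordered from highest: Agent A €2260, then Agent Y €1760, then Agent S €610, then Agent M €330.
Agent A has the top bid and wins; the price is the second-highest bid, €1760.
Agent A's payoff = €2260 − €1760 = €500. All other bidders lose, so their payoff is 0.

Payoffs: Agent A €500, Agent Y €0, Agent S €0, Agent M €0.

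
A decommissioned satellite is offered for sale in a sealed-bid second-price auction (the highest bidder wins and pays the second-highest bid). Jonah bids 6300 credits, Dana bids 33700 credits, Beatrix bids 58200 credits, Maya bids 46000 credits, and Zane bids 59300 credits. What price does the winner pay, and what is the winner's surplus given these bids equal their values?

The winner pays 58200 credits for a surplus of 1100 credits.

Ordered from highest: Zane 59300 credits > Beatrix 58200 credits > Maya 46000 credits > Dana 33700 credits > Jonah 6300 credits.
Zane is the highest bidder, so Zane wins.
Under the second-price rule, the price is the second-highest bid: 58200 credits.
Surplus = 59300 credits − 58200 credits = 1100 credits.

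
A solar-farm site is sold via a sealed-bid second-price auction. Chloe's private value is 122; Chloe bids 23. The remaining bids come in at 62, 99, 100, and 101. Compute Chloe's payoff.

Highest competing bid: 101.
Chloe's bid 23 is not the highest, so Chloe loses, pays nothing, and earns zero payoff.

Payoff = 0.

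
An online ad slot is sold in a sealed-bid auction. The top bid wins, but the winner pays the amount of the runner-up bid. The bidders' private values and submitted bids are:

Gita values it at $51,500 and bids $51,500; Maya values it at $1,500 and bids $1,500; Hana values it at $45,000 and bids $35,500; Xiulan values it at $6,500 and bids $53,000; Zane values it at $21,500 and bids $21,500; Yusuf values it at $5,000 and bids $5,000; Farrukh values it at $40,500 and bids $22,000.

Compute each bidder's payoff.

Gita $0, Maya $0, Hana $0, Xiulan -$45,000, Zane $0, Yusuf $0, Farrukh $0.

Ranking the bids: Xiulan $53,000, then Gita $51,500, then Hana $35,500, then Farrukh $22,000, then Zane $21,500, then Yusuf $5,000, then Maya $1,500.
Xiulan has the top bid and wins; the price is the second-highest bid, $51,500.
Xiulan's payoff = $6,500 − $51,500 = -$45,000. All other bidders lose, so their payoff is 0.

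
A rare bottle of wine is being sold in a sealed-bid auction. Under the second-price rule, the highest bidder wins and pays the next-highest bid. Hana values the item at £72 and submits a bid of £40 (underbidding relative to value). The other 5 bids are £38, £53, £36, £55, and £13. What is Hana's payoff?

Highest competing bid: £55.
Hana's bid £40 is not the highest, so Hana loses, pays nothing, and earns zero payoff.

£0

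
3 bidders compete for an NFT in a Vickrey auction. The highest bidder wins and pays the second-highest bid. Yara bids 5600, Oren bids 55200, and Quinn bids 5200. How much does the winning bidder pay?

Price paid: 5600.

Ranking the bids: Oren 55200; Yara 5600; Quinn 5200.
Oren has the highest bid, so Oren wins.
The second-highest bid is 5600, so that is what Oren pays.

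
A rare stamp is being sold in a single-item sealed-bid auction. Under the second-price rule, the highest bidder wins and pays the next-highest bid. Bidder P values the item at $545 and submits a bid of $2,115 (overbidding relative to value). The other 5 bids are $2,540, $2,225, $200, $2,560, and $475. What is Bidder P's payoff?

Bidder P's payoff: $0.

Highest competing bid: $2,560.
Bidder P's bid $2,115 is not the highest, so Bidder P loses, pays nothing, and earns zero payoff.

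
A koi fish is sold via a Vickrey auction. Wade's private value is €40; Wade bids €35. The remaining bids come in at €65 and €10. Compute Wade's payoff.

Highest competing bid: €65.
Wade's bid €35 is not the highest, so Wade loses, pays nothing, and earns zero payoff.

Payoff = €0.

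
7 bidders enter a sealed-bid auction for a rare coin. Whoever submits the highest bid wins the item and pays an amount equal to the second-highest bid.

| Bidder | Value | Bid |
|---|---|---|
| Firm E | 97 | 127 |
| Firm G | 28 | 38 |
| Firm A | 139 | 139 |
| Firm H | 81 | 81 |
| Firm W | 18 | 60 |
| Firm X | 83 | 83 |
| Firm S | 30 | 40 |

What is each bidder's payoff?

Firm E 0, Firm G 0, Firm A 12, Firm H 0, Firm W 0, Firm X 0, Firm S 0.

Bids in descending order: Firm A 139 > Firm E 127 > Firm X 83 > Firm H 81 > Firm W 60 > Firm S 40 > Firm G 38.
Firm A has the top bid and wins; the price is the second-highest bid, 127.
Firm A's payoff = 139 − 127 = 12. All other bidders lose, so their payoff is 0.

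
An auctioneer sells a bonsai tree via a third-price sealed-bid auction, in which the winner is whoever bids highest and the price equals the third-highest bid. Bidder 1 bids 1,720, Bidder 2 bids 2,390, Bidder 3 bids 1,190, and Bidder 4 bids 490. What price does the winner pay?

The winner pays 1,190.

Ranking the bids: Bidder 2 2,390; Bidder 1 1,720; Bidder 3 1,190; Bidder 4 490.
Bidder 2 is the highest bidder, so Bidder 2 wins.
Under the third-price rule, the price is the third-highest bid: 1,190.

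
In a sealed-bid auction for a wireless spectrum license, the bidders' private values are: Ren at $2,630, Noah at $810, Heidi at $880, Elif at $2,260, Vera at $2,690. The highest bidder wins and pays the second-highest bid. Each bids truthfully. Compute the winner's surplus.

Ordered from highest: Vera $2,690; Ren $2,630; Elif $2,260; Heidi $880; Noah $810.
Vera wins with the top bid and pays the second-highest, $2,630.
Surplus = $2,690 − $2,630 = $60.

Surplus = $60.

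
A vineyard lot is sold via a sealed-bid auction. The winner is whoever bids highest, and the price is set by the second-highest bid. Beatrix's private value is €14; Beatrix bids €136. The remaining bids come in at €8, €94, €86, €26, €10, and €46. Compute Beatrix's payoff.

Beatrix's payoff: -€80.

Highest competing bid: €94.
Beatrix's bid €136 is the highest overall, so Beatrix wins and pays the second-highest bid, €94.
Payoff = value − price = €14 − €94 = -€80.
Overbidding won the item at a price above value — truthful bidding would have avoided this loss.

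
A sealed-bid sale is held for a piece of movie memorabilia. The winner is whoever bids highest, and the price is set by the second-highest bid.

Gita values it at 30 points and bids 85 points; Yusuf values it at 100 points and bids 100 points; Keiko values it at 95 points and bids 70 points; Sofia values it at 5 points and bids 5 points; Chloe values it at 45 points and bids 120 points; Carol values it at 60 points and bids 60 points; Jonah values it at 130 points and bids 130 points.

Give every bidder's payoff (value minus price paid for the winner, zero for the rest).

Ranking the bids: Jonah 130 points, then Chloe 120 points, then Yusuf 100 points, then Gita 85 points, then Keiko 70 points, then Carol 60 points, then Sofia 5 points.
Jonah has the top bid and wins; the price is the second-highest bid, 120 points.
Jonah's payoff = 130 points − 120 points = 10 points. All other bidders lose, so their payoff is 0.

Payoffs: Gita 0 points, Yusuf 0 points, Keiko 0 points, Sofia 0 points, Chloe 0 points, Carol 0 points, Jonah 10 points.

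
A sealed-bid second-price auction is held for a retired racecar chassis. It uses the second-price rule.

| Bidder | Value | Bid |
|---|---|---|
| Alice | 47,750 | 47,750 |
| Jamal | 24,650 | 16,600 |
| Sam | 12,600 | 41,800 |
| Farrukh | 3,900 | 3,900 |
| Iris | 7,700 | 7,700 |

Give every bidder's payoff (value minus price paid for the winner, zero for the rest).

Bids in descending order: Alice 47,750; Sam 41,800; Jamal 16,600; Iris 7,700; Farrukh 3,900.
Alice has the top bid and wins; the price is the second-highest bid, 41,800.
Alice's payoff = 47,750 − 41,800 = 5,950. All other bidders lose, so their payoff is 0.

Alice 5,950, Jamal 0, Sam 0, Farrukh 0, Iris 0.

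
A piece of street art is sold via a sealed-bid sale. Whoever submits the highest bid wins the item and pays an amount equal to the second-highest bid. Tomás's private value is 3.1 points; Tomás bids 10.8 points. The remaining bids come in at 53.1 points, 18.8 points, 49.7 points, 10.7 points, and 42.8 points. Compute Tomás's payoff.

Highest competing bid: 53.1 points.
Tomás's bid 10.8 points is not the highest, so Tomás loses, pays nothing, and earns zero payoff.

0.0 points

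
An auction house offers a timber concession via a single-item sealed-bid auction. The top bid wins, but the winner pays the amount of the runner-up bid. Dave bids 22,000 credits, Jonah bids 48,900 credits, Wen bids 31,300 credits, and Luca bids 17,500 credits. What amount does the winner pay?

Ordered from highest: Jonah 48,900 credits > Wen 31,300 credits > Dave 22,000 credits > Luca 17,500 credits.
Jonah has the highest bid, so Jonah wins.
The second-highest bid is 31,300 credits, so that is what Jonah pays.

31,300 credits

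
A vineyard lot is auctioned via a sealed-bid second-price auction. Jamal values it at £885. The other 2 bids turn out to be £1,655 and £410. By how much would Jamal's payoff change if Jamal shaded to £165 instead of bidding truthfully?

Change in payoff: £0.

The highest competing bid is £1,655.
Bidding truthfully at £885: the top bid is £1,655 (a rival), so Jamal loses. Payoff = £0.
Bidding £165: the top bid is £1,655 (a rival), so Jamal loses. Payoff = £0.
Change = £0 − £0 = £0.
The bid only affects whether you win, not the price — here both bids land on the same side of the top rival bid, so the deviation is payoff-neutral.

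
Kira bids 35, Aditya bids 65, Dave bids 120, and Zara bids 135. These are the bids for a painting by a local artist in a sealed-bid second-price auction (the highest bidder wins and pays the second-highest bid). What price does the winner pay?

Ranking the bids: Zara 135, then Dave 120, then Aditya 65, then Kira 35.
Zara is the highest bidder, so Zara wins.
Under the second-price rule, the price is the second-highest bid: 120.

120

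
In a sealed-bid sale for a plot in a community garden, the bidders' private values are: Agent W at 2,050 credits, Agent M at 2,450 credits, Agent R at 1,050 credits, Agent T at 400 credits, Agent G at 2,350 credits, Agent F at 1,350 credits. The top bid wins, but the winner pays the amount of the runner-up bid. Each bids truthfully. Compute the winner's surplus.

Sorted high to low: Agent M 2,450 credits; Agent G 2,350 credits; Agent W 2,050 credits; Agent F 1,350 credits; Agent R 1,050 credits; Agent T 400 credits.
Agent M wins with the top bid and pays the second-highest, 2,350 credits.
Surplus = 2,450 credits − 2,350 credits = 100 credits.

Surplus = 100 credits.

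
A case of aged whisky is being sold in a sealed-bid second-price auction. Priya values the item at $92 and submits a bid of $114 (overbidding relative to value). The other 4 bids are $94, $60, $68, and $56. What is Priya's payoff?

-$2

Highest competing bid: $94.
Priya's bid $114 is the highest overall, so Priya wins and pays the second-highest bid, $94.
Payoff = value − price = $92 − $94 = -$2.
Overbidding won the item at a price above value — truthful bidding would have avoided this loss.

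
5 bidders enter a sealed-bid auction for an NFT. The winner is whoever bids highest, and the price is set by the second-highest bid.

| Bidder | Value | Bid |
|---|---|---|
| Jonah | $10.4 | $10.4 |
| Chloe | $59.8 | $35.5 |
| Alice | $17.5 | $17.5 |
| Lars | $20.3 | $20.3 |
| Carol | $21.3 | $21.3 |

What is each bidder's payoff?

Sorted high to low: Chloe $35.5; Carol $21.3; Lars $20.3; Alice $17.5; Jonah $10.4.
Chloe has the top bid and wins; the price is the second-highest bid, $21.3.
Chloe's payoff = $59.8 − $21.3 = $38.5. All other bidders lose, so their payoff is 0.

Payoffs: Jonah $0.0, Chloe $38.5, Alice $0.0, Lars $0.0, Carol $0.0.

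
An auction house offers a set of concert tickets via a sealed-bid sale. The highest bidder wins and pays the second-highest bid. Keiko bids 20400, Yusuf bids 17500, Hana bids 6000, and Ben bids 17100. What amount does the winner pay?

Bids in descending order: Keiko 20400; Yusuf 17500; Ben 17100; Hana 6000.
Keiko has the highest bid, so Keiko wins.
The second-highest bid is 17500, so that is what Keiko pays.

The winner pays 17500.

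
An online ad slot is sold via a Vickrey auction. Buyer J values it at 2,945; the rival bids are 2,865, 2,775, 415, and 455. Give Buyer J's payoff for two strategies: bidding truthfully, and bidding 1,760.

Truthful: 80; alternative: 0.

The highest competing bid is 2,865.
Bidding truthfully at 2,945: Buyer J has the top bid, wins, and pays the second-highest bid 2,865. Payoff = 2,945 − 2,865 = 80.
Bidding 1,760: the top bid is 2,865 (a rival), so Buyer J loses. Payoff = 0.
This is the dominant-strategy logic: truthful bidding weakly beats any alternative.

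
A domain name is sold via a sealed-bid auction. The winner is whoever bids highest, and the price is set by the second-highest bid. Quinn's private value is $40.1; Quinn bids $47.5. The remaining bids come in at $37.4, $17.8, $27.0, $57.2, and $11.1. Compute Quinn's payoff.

Highest competing bid: $57.2.
Quinn's bid $47.5 is not the highest, so Quinn loses, pays nothing, and earns zero payoff.

Payoff = $0.0.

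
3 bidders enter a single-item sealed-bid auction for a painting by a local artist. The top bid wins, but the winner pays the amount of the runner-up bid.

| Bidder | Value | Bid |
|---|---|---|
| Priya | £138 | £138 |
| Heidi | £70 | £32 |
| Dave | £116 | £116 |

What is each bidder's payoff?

Priya £22, Heidi £0, Dave £0.

Sorted high to low: Priya £138, then Dave £116, then Heidi £32.
Priya has the top bid and wins; the price is the second-highest bid, £116.
Priya's payoff = £138 − £116 = £22. All other bidders lose, so their payoff is 0.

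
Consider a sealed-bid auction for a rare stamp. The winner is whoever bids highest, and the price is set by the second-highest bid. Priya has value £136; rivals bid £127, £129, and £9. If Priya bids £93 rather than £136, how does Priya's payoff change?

The highest competing bid is £129.
Bidding truthfully at £136: Priya has the top bid, wins, and pays the second-highest bid £129. Payoff = £136 − £129 = £7.
Bidding £93: the top bid is £129 (a rival), so Priya loses. Payoff = £0.
Change = £0 − £7 = -£7.

-£7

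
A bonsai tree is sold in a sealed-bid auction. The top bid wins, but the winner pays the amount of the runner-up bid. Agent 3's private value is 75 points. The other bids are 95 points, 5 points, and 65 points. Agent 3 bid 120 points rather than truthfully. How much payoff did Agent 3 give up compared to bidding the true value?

Regret: 20 points.

The highest competing bid is 95 points.
Bidding truthfully at 75 points: the top bid is 95 points (a rival), so Agent 3 loses. Payoff = 0 points.
Bidding 120 points: Agent 3 has the top bid, wins, and pays the second-highest bid 95 points. Payoff = 75 points − 95 points = -20 points.
Regret = truthful payoff − actual payoff = 0 points − -20 points = 20 points.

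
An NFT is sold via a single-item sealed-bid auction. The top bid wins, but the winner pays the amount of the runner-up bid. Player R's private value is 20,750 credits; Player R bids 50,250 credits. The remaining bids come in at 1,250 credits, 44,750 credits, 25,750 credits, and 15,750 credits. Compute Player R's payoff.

Player R's payoff: -24,000 credits.

Highest competing bid: 44,750 credits.
Player R's bid 50,250 credits is the highest overall, so Player R wins and pays the second-highest bid, 44,750 credits.
Payoff = value − price = 20,750 credits − 44,750 credits = -24,000 credits.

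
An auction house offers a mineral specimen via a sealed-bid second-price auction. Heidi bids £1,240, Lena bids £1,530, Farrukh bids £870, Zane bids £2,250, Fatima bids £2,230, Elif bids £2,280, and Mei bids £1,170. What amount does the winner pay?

The winner pays £2,250.

Ordered from highest: Elif £2,280 > Zane £2,250 > Fatima £2,230 > Lena £1,530 > Heidi £1,240 > Mei £1,170 > Farrukh £870.
Elif has the highest bid, so Elif wins.
The second-highest bid is £2,250, so that is what Elif pays.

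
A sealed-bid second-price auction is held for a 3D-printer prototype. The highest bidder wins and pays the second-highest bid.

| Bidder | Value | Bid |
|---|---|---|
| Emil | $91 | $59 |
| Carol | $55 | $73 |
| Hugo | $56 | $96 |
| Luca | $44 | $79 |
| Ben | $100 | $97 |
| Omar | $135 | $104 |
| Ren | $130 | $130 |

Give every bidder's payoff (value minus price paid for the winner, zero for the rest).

Ranking the bids: Ren $130; Omar $104; Ben $97; Hugo $96; Luca $79; Carol $73; Emil $59.
Ren has the top bid and wins; the price is the second-highest bid, $104.
Ren's payoff = $130 − $104 = $26. All other bidders lose, so their payoff is 0.

Payoffs: Emil $0, Carol $0, Hugo $0, Luca $0, Ben $0, Omar $0, Ren $26.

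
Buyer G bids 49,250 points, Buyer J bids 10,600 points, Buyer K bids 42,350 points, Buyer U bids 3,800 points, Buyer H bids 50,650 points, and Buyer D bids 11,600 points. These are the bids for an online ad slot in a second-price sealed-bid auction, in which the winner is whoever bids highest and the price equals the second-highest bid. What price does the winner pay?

Ranking the bids: Buyer H 50,650 points, then Buyer G 49,250 points, then Buyer K 42,350 points, then Buyer D 11,600 points, then Buyer J 10,600 points, then Buyer U 3,800 points.
Buyer H is the highest bidder, so Buyer H wins.
Under the second-price rule, the price is the second-highest bid: 49,250 points.

49,250 points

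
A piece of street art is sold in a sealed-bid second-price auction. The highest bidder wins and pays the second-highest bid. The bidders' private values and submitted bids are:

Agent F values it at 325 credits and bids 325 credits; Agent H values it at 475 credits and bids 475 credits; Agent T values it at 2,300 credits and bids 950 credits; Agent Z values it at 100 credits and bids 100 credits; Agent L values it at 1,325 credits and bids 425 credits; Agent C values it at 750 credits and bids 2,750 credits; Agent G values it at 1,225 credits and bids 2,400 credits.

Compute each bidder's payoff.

Agent F 0 credits, Agent H 0 credits, Agent T 0 credits, Agent Z 0 credits, Agent L 0 credits, Agent C -1,650 credits, Agent G 0 credits.

Sorted high to low: Agent C 2,750 credits > Agent G 2,400 credits > Agent T 950 credits > Agent H 475 credits > Agent L 425 credits > Agent F 325 credits > Agent Z 100 credits.
Agent C has the top bid and wins; the price is the second-highest bid, 2,400 credits.
Agent C's payoff = 750 credits − 2,400 credits = -1,650 credits. All other bidders lose, so their payoff is 0.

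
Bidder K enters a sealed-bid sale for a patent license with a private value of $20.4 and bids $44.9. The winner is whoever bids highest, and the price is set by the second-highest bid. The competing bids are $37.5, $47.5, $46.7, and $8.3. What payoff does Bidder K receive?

Highest competing bid: $47.5.
Bidder K's bid $44.9 is not the highest, so Bidder K loses, pays nothing, and earns zero payoff.

Bidder K's payoff: $0.0.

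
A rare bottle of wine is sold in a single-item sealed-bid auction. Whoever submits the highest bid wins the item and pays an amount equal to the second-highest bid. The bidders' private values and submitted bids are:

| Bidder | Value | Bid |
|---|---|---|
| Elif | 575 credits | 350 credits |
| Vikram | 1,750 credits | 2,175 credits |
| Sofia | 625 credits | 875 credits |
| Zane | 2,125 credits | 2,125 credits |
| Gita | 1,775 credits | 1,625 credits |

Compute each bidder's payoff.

Ranking the bids: Vikram 2,175 credits; Zane 2,125 credits; Gita 1,625 credits; Sofia 875 credits; Elif 350 credits.
Vikram has the top bid and wins; the price is the second-highest bid, 2,125 credits.
Vikram's payoff = 1,750 credits − 2,125 credits = -375 credits. All other bidders lose, so their payoff is 0.

Elif 0 credits, Vikram -375 credits, Sofia 0 credits, Zane 0 credits, Gita 0 credits.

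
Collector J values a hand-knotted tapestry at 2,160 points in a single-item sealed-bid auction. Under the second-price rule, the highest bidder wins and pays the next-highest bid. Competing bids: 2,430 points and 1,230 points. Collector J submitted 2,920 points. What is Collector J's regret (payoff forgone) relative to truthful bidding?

Payoff forgone: 270 points.

The highest competing bid is 2,430 points.
Bidding truthfully at 2,160 points: the top bid is 2,430 points (a rival), so Collector J loses. Payoff = 0 points.
Bidding 2,920 points: Collector J has the top bid, wins, and pays the second-highest bid 2,430 points. Payoff = 2,160 points − 2,430 points = -270 points.
Regret = truthful payoff − actual payoff = 0 points − -270 points = 270 points.
This is the dominant-strategy logic: truthful bidding weakly beats any alternative.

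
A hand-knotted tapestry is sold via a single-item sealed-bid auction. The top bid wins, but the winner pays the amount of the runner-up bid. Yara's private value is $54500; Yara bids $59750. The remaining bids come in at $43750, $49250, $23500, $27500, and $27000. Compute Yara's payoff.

Highest competing bid: $49250.
Yara's bid $59750 is the highest overall, so Yara wins and pays the second-highest bid, $49250.
Payoff = value − price = $54500 − $49250 = $5250.

$5250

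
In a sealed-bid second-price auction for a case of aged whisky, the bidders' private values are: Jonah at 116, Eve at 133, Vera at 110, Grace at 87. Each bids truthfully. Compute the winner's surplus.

Sorted high to low: Eve 133, then Jonah 116, then Vera 110, then Grace 87.
Eve wins with the top bid and pays the second-highest, 116.
Surplus = 133 − 116 = 17.

Winner's surplus: 17.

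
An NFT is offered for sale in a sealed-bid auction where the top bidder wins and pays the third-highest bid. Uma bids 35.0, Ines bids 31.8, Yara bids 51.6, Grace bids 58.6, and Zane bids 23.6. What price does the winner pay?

Price paid: 35.0.

Ordered from highest: Grace 58.6; Yara 51.6; Uma 35.0; Ines 31.8; Zane 23.6.
Grace is the highest bidder, so Grace wins.
Under the third-price rule, the price is the third-highest bid: 35.0.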